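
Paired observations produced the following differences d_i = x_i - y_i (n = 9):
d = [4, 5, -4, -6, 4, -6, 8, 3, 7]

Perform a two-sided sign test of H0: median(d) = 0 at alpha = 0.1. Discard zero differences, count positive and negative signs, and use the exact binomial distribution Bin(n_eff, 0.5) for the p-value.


Step 1: Discard zero differences. Original n = 9; n_eff = number of nonzero differences = 9.
Nonzero differences (with sign): +4, +5, -4, -6, +4, -6, +8, +3, +7
Step 2: Count signs: positive = 6, negative = 3.
Step 3: Under H0: P(positive) = 0.5, so the number of positives S ~ Bin(9, 0.5).
Step 4: Two-sided exact p-value = sum of Bin(9,0.5) probabilities at or below the observed probability = 0.507812.
Step 5: alpha = 0.1. fail to reject H0.

n_eff = 9, pos = 6, neg = 3, p = 0.507812, fail to reject H0.


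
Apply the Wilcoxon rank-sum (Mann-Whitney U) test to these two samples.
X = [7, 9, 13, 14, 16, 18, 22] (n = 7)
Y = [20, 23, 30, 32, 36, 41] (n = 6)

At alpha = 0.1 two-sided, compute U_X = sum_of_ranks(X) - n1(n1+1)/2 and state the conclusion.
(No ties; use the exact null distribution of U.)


Step 1: Combine and sort all 13 observations; assign midranks.
sorted (value, group): (7,X), (9,X), (13,X), (14,X), (16,X), (18,X), (20,Y), (22,X), (23,Y), (30,Y), (32,Y), (36,Y), (41,Y)
ranks: 7->1, 9->2, 13->3, 14->4, 16->5, 18->6, 20->7, 22->8, 23->9, 30->10, 32->11, 36->12, 41->13
Step 2: Rank sum for X: R1 = 1 + 2 + 3 + 4 + 5 + 6 + 8 = 29.
Step 3: U_X = R1 - n1(n1+1)/2 = 29 - 7*8/2 = 29 - 28 = 1.
       U_Y = n1*n2 - U_X = 42 - 1 = 41.
Step 4: No ties, so the exact null distribution of U (based on enumerating the C(13,7) = 1716 equally likely rank assignments) gives the two-sided p-value.
Step 5: p-value = 0.002331; compare to alpha = 0.1. reject H0.

U_X = 1, p = 0.002331, reject H0 at alpha = 0.1.


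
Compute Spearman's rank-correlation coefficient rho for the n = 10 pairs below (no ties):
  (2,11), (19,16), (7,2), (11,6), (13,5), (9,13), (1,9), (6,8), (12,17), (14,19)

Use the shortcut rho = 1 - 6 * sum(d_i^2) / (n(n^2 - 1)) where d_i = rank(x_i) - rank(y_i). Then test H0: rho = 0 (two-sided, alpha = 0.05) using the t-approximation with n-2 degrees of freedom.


Step 1: Rank x and y separately (midranks; no ties here).
rank(x): 2->2, 19->10, 7->4, 11->6, 13->8, 9->5, 1->1, 6->3, 12->7, 14->9
rank(y): 11->6, 16->8, 2->1, 6->3, 5->2, 13->7, 9->5, 8->4, 17->9, 19->10
Step 2: d_i = R_x(i) - R_y(i); compute d_i^2.
  (2-6)^2=16, (10-8)^2=4, (4-1)^2=9, (6-3)^2=9, (8-2)^2=36, (5-7)^2=4, (1-5)^2=16, (3-4)^2=1, (7-9)^2=4, (9-10)^2=1
sum(d^2) = 100.
Step 3: rho = 1 - 6*100 / (10*(10^2 - 1)) = 1 - 600/990 = 0.393939.
Step 4: Under H0, t = rho * sqrt((n-2)/(1-rho^2)) = 1.2123 ~ t(8).
Step 5: Two-sided p-value from the t-distribution with 8 df = 0.259998.
Step 6: alpha = 0.05. fail to reject H0.

rho = 0.3939, p = 0.259998, fail to reject H0 at alpha = 0.05.


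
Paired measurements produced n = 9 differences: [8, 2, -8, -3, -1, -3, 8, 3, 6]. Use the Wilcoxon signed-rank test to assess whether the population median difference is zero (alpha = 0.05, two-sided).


Step 1: Drop any zero differences (none here) and take |d_i|.
|d| = [8, 2, 8, 3, 1, 3, 8, 3, 6]
Step 2: Midrank |d_i| (ties get averaged ranks).
ranks: |8|->8, |2|->2, |8|->8, |3|->4, |1|->1, |3|->4, |8|->8, |3|->4, |6|->6
Step 3: Attach original signs; sum ranks with positive sign and with negative sign.
W+ = 8 + 2 + 8 + 4 + 6 = 28
W- = 8 + 4 + 1 + 4 = 17
(Check: W+ + W- = 45 should equal n(n+1)/2 = 45.)
Step 4: Test statistic W = min(W+, W-) = 17.
Step 5: Ties in |d|, so use the tie-corrected normal approximation.
        E[W] = n(n+1)/4 = 9*10/4 = 22.5.
        Tie groups: |d|=3 (t=3), |d|=8 (t=3); sum(t^3 - t) = 48.
        Var[W] = n(n+1)(2n+1)/24 - sum(t^3-t)/48 = 1710/24 - 48/48 = 70.25.
        z = (W - E[W]) / sqrt(Var[W]) = (17 - 22.5) / 8.3815 = -0.6562.
        Two-sided p = 2*Phi(z) = 0.511692.
Step 6: alpha = 0.05. fail to reject H0.

W+ = 28, W- = 17, W = min = 17, p = 0.511692, fail to reject H0.


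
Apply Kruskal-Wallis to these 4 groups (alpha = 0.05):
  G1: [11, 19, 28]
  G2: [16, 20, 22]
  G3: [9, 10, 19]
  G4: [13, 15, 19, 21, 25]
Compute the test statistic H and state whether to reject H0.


Step 1: Combine all N = 14 observations and assign midranks.
sorted (value, group, rank): (9,G3,1), (10,G3,2), (11,G1,3), (13,G4,4), (15,G4,5), (16,G2,6), (19,G1,8), (19,G3,8), (19,G4,8), (20,G2,10), (21,G4,11), (22,G2,12), (25,G4,13), (28,G1,14)
Step 2: Sum ranks within each group.
R_1 = 25 (n_1 = 3)
R_2 = 28 (n_2 = 3)
R_3 = 11 (n_3 = 3)
R_4 = 41 (n_4 = 5)
Step 3: H = 12/(N(N+1)) * sum(R_i^2/n_i) - 3(N+1)
     = 12/(14*15) * (25^2/3 + 28^2/3 + 11^2/3 + 41^2/5) - 3*15
     = 0.057143 * 846.2 - 45
     = 3.354286.
Step 4: Ties present; correction factor C = 1 - 24/(14^3 - 14) = 0.991209. Corrected H = 3.354286 / 0.991209 = 3.384035.
Step 5: Under H0, H ~ chi^2(3); p-value = 0.336117.
Step 6: alpha = 0.05. fail to reject H0.

H = 3.3840, df = 3, p = 0.336117, fail to reject H0.


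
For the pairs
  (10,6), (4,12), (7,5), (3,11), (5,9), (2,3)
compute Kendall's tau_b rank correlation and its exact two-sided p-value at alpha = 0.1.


Step 1: Enumerate the 15 unordered pairs (i,j) with i<j and classify each by sign(x_j-x_i) * sign(y_j-y_i).
  (1,2):dx=-6,dy=+6->D; (1,3):dx=-3,dy=-1->C; (1,4):dx=-7,dy=+5->D; (1,5):dx=-5,dy=+3->D
  (1,6):dx=-8,dy=-3->C; (2,3):dx=+3,dy=-7->D; (2,4):dx=-1,dy=-1->C; (2,5):dx=+1,dy=-3->D
  (2,6):dx=-2,dy=-9->C; (3,4):dx=-4,dy=+6->D; (3,5):dx=-2,dy=+4->D; (3,6):dx=-5,dy=-2->C
  (4,5):dx=+2,dy=-2->D; (4,6):dx=-1,dy=-8->C; (5,6):dx=-3,dy=-6->C
Step 2: C = 7, D = 8, total pairs = 15.
Step 3: tau = (C - D)/(n(n-1)/2) = (7 - 8)/15 = -0.066667.
Step 4: Exact two-sided p-value (enumerate n! = 720 permutations of y under H0): p = 1.000000.
Step 5: alpha = 0.1. fail to reject H0.

tau_b = -0.0667 (C=7, D=8), p = 1.000000, fail to reject H0.


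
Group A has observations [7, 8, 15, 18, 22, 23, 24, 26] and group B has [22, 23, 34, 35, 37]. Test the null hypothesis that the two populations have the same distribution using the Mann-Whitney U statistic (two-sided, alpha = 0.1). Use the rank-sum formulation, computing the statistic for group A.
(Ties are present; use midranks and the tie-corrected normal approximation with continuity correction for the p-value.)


Step 1: Combine and sort all 13 observations; assign midranks.
sorted (value, group): (7,X), (8,X), (15,X), (18,X), (22,X), (22,Y), (23,X), (23,Y), (24,X), (26,X), (34,Y), (35,Y), (37,Y)
ranks: 7->1, 8->2, 15->3, 18->4, 22->5.5, 22->5.5, 23->7.5, 23->7.5, 24->9, 26->10, 34->11, 35->12, 37->13
Step 2: Rank sum for X: R1 = 1 + 2 + 3 + 4 + 5.5 + 7.5 + 9 + 10 = 42.
Step 3: U_X = R1 - n1(n1+1)/2 = 42 - 8*9/2 = 42 - 36 = 6.
       U_Y = n1*n2 - U_X = 40 - 6 = 34.
Step 4: Ties are present, so use the tie-corrected normal approximation (with continuity correction) for the p-value.
Step 5: p-value = 0.047519; compare to alpha = 0.1. reject H0.

U_X = 6, p = 0.047519, reject H0 at alpha = 0.1.


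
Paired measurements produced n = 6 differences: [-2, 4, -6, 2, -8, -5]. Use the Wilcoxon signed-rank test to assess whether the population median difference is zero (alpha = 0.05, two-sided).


Step 1: Drop any zero differences (none here) and take |d_i|.
|d| = [2, 4, 6, 2, 8, 5]
Step 2: Midrank |d_i| (ties get averaged ranks).
ranks: |2|->1.5, |4|->3, |6|->5, |2|->1.5, |8|->6, |5|->4
Step 3: Attach original signs; sum ranks with positive sign and with negative sign.
W+ = 3 + 1.5 = 4.5
W- = 1.5 + 5 + 6 + 4 = 16.5
(Check: W+ + W- = 21 should equal n(n+1)/2 = 21.)
Step 4: Test statistic W = min(W+, W-) = 4.5.
Step 5: Ties in |d|, so use the tie-corrected normal approximation.
        E[W] = n(n+1)/4 = 6*7/4 = 10.5.
        Tie groups: |d|=2 (t=2); sum(t^3 - t) = 6.
        Var[W] = n(n+1)(2n+1)/24 - sum(t^3-t)/48 = 546/24 - 6/48 = 22.625.
        z = (W - E[W]) / sqrt(Var[W]) = (4.5 - 10.5) / 4.7566 = -1.2614.
        Two-sided p = 2*Phi(z) = 0.207160.
Step 6: alpha = 0.05. fail to reject H0.

W+ = 4.5, W- = 16.5, W = min = 4.5, p = 0.207160, fail to reject H0.


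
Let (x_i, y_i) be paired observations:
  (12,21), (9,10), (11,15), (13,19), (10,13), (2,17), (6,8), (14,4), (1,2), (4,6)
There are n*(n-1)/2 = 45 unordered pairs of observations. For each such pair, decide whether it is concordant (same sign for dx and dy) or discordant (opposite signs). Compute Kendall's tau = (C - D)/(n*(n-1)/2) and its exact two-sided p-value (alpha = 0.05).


Step 1: Enumerate the 45 unordered pairs (i,j) with i<j and classify each by sign(x_j-x_i) * sign(y_j-y_i).
  (1,2):dx=-3,dy=-11->C; (1,3):dx=-1,dy=-6->C; (1,4):dx=+1,dy=-2->D; (1,5):dx=-2,dy=-8->C
  (1,6):dx=-10,dy=-4->C; (1,7):dx=-6,dy=-13->C; (1,8):dx=+2,dy=-17->D; (1,9):dx=-11,dy=-19->C
  (1,10):dx=-8,dy=-15->C; (2,3):dx=+2,dy=+5->C; (2,4):dx=+4,dy=+9->C; (2,5):dx=+1,dy=+3->C
  (2,6):dx=-7,dy=+7->D; (2,7):dx=-3,dy=-2->C; (2,8):dx=+5,dy=-6->D; (2,9):dx=-8,dy=-8->C
  (2,10):dx=-5,dy=-4->C; (3,4):dx=+2,dy=+4->C; (3,5):dx=-1,dy=-2->C; (3,6):dx=-9,dy=+2->D
  (3,7):dx=-5,dy=-7->C; (3,8):dx=+3,dy=-11->D; (3,9):dx=-10,dy=-13->C; (3,10):dx=-7,dy=-9->C
  (4,5):dx=-3,dy=-6->C; (4,6):dx=-11,dy=-2->C; (4,7):dx=-7,dy=-11->C; (4,8):dx=+1,dy=-15->D
  (4,9):dx=-12,dy=-17->C; (4,10):dx=-9,dy=-13->C; (5,6):dx=-8,dy=+4->D; (5,7):dx=-4,dy=-5->C
  (5,8):dx=+4,dy=-9->D; (5,9):dx=-9,dy=-11->C; (5,10):dx=-6,dy=-7->C; (6,7):dx=+4,dy=-9->D
  (6,8):dx=+12,dy=-13->D; (6,9):dx=-1,dy=-15->C; (6,10):dx=+2,dy=-11->D; (7,8):dx=+8,dy=-4->D
  (7,9):dx=-5,dy=-6->C; (7,10):dx=-2,dy=-2->C; (8,9):dx=-13,dy=-2->C; (8,10):dx=-10,dy=+2->D
  (9,10):dx=+3,dy=+4->C
Step 2: C = 31, D = 14, total pairs = 45.
Step 3: tau = (C - D)/(n(n-1)/2) = (31 - 14)/45 = 0.377778.
Step 4: Exact two-sided p-value (enumerate n! = 3628800 permutations of y under H0): p = 0.155742.
Step 5: alpha = 0.05. fail to reject H0.

tau_b = 0.3778 (C=31, D=14), p = 0.155742, fail to reject H0.


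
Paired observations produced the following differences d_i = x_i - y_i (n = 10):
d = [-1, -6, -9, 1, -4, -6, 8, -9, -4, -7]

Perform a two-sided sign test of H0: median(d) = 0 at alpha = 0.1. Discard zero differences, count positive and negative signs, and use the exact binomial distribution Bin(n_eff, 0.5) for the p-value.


Step 1: Discard zero differences. Original n = 10; n_eff = number of nonzero differences = 10.
Nonzero differences (with sign): -1, -6, -9, +1, -4, -6, +8, -9, -4, -7
Step 2: Count signs: positive = 2, negative = 8.
Step 3: Under H0: P(positive) = 0.5, so the number of positives S ~ Bin(10, 0.5).
Step 4: Two-sided exact p-value = sum of Bin(10,0.5) probabilities at or below the observed probability = 0.109375.
Step 5: alpha = 0.1. fail to reject H0.

n_eff = 10, pos = 2, neg = 8, p = 0.109375, fail to reject H0.


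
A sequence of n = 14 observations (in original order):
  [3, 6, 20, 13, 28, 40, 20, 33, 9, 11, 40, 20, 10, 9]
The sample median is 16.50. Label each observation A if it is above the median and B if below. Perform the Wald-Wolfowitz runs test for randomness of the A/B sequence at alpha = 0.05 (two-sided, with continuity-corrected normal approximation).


Step 1: Compute median = 16.50; label A = above, B = below.
Labels in order: BBABAAAABBAABB  (n_A = 7, n_B = 7)
Step 2: Count runs R = 7.
Step 3: Under H0 (random ordering), E[R] = 2*n_A*n_B/(n_A+n_B) + 1 = 2*7*7/14 + 1 = 8.0000.
        Var[R] = 2*n_A*n_B*(2*n_A*n_B - n_A - n_B) / ((n_A+n_B)^2 * (n_A+n_B-1)) = 8232/2548 = 3.2308.
        SD[R] = 1.7974.
Step 4: Continuity-corrected z = (R + 0.5 - E[R]) / SD[R] = (7 + 0.5 - 8.0000) / 1.7974 = -0.2782.
Step 5: Two-sided p-value via normal approximation = 2*(1 - Phi(|z|)) = 0.780879.
Step 6: alpha = 0.05. fail to reject H0.

R = 7, z = -0.2782, p = 0.780879, fail to reject H0.


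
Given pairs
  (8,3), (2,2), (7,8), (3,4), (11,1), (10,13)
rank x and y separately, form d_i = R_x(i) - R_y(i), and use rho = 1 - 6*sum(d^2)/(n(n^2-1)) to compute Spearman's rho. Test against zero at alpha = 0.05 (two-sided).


Step 1: Rank x and y separately (midranks; no ties here).
rank(x): 8->4, 2->1, 7->3, 3->2, 11->6, 10->5
rank(y): 3->3, 2->2, 8->5, 4->4, 1->1, 13->6
Step 2: d_i = R_x(i) - R_y(i); compute d_i^2.
  (4-3)^2=1, (1-2)^2=1, (3-5)^2=4, (2-4)^2=4, (6-1)^2=25, (5-6)^2=1
sum(d^2) = 36.
Step 3: rho = 1 - 6*36 / (6*(6^2 - 1)) = 1 - 216/210 = -0.028571.
Step 4: Under H0, t = rho * sqrt((n-2)/(1-rho^2)) = -0.0572 ~ t(4).
Step 5: Two-sided p-value from the t-distribution with 4 df = 0.957155.
Step 6: alpha = 0.05. fail to reject H0.

rho = -0.0286, p = 0.957155, fail to reject H0 at alpha = 0.05.


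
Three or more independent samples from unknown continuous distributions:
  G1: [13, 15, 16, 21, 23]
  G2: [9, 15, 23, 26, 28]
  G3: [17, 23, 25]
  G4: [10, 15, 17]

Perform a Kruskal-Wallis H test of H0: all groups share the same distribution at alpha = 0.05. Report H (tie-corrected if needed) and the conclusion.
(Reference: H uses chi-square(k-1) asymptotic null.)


Step 1: Combine all N = 16 observations and assign midranks.
sorted (value, group, rank): (9,G2,1), (10,G4,2), (13,G1,3), (15,G1,5), (15,G2,5), (15,G4,5), (16,G1,7), (17,G3,8.5), (17,G4,8.5), (21,G1,10), (23,G1,12), (23,G2,12), (23,G3,12), (25,G3,14), (26,G2,15), (28,G2,16)
Step 2: Sum ranks within each group.
R_1 = 37 (n_1 = 5)
R_2 = 49 (n_2 = 5)
R_3 = 34.5 (n_3 = 3)
R_4 = 15.5 (n_4 = 3)
Step 3: H = 12/(N(N+1)) * sum(R_i^2/n_i) - 3(N+1)
     = 12/(16*17) * (37^2/5 + 49^2/5 + 34.5^2/3 + 15.5^2/3) - 3*17
     = 0.044118 * 1230.83 - 51
     = 3.301471.
Step 4: Ties present; correction factor C = 1 - 54/(16^3 - 16) = 0.986765. Corrected H = 3.301471 / 0.986765 = 3.345753.
Step 5: Under H0, H ~ chi^2(3); p-value = 0.341325.
Step 6: alpha = 0.05. fail to reject H0.

H = 3.3458, df = 3, p = 0.341325, fail to reject H0.


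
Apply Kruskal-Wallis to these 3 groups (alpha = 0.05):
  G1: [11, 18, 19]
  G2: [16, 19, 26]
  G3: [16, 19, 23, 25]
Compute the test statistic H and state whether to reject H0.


Step 1: Combine all N = 10 observations and assign midranks.
sorted (value, group, rank): (11,G1,1), (16,G2,2.5), (16,G3,2.5), (18,G1,4), (19,G1,6), (19,G2,6), (19,G3,6), (23,G3,8), (25,G3,9), (26,G2,10)
Step 2: Sum ranks within each group.
R_1 = 11 (n_1 = 3)
R_2 = 18.5 (n_2 = 3)
R_3 = 25.5 (n_3 = 4)
Step 3: H = 12/(N(N+1)) * sum(R_i^2/n_i) - 3(N+1)
     = 12/(10*11) * (11^2/3 + 18.5^2/3 + 25.5^2/4) - 3*11
     = 0.109091 * 316.979 - 33
     = 1.579545.
Step 4: Ties present; correction factor C = 1 - 30/(10^3 - 10) = 0.969697. Corrected H = 1.579545 / 0.969697 = 1.628906.
Step 5: Under H0, H ~ chi^2(2); p-value = 0.442881.
Step 6: alpha = 0.05. fail to reject H0.

H = 1.6289, df = 2, p = 0.442881, fail to reject H0.


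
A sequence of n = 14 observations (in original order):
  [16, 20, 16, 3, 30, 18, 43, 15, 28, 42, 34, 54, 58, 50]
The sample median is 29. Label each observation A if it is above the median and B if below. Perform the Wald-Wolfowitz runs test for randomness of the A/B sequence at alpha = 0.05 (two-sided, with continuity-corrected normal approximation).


Step 1: Compute median = 29; label A = above, B = below.
Labels in order: BBBBABABBAAAAA  (n_A = 7, n_B = 7)
Step 2: Count runs R = 6.
Step 3: Under H0 (random ordering), E[R] = 2*n_A*n_B/(n_A+n_B) + 1 = 2*7*7/14 + 1 = 8.0000.
        Var[R] = 2*n_A*n_B*(2*n_A*n_B - n_A - n_B) / ((n_A+n_B)^2 * (n_A+n_B-1)) = 8232/2548 = 3.2308.
        SD[R] = 1.7974.
Step 4: Continuity-corrected z = (R + 0.5 - E[R]) / SD[R] = (6 + 0.5 - 8.0000) / 1.7974 = -0.8345.
Step 5: Two-sided p-value via normal approximation = 2*(1 - Phi(|z|)) = 0.403986.
Step 6: alpha = 0.05. fail to reject H0.

R = 6, z = -0.8345, p = 0.403986, fail to reject H0.


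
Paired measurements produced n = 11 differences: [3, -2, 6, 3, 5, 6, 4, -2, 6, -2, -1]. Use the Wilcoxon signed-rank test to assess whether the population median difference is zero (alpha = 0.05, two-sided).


Step 1: Drop any zero differences (none here) and take |d_i|.
|d| = [3, 2, 6, 3, 5, 6, 4, 2, 6, 2, 1]
Step 2: Midrank |d_i| (ties get averaged ranks).
ranks: |3|->5.5, |2|->3, |6|->10, |3|->5.5, |5|->8, |6|->10, |4|->7, |2|->3, |6|->10, |2|->3, |1|->1
Step 3: Attach original signs; sum ranks with positive sign and with negative sign.
W+ = 5.5 + 10 + 5.5 + 8 + 10 + 7 + 10 = 56
W- = 3 + 3 + 3 + 1 = 10
(Check: W+ + W- = 66 should equal n(n+1)/2 = 66.)
Step 4: Test statistic W = min(W+, W-) = 10.
Step 5: Ties in |d|, so use the tie-corrected normal approximation.
        E[W] = n(n+1)/4 = 11*12/4 = 33.
        Tie groups: |d|=2 (t=3), |d|=3 (t=2), |d|=6 (t=3); sum(t^3 - t) = 54.
        Var[W] = n(n+1)(2n+1)/24 - sum(t^3-t)/48 = 3036/24 - 54/48 = 125.375.
        z = (W - E[W]) / sqrt(Var[W]) = (10 - 33) / 11.1971 = -2.0541.
        Two-sided p = 2*Phi(z) = 0.039966.
Step 6: alpha = 0.05. reject H0.

W+ = 56, W- = 10, W = min = 10, p = 0.039966, reject H0.


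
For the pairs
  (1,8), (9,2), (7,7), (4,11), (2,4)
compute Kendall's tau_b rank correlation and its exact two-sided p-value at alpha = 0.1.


Step 1: Enumerate the 10 unordered pairs (i,j) with i<j and classify each by sign(x_j-x_i) * sign(y_j-y_i).
  (1,2):dx=+8,dy=-6->D; (1,3):dx=+6,dy=-1->D; (1,4):dx=+3,dy=+3->C; (1,5):dx=+1,dy=-4->D
  (2,3):dx=-2,dy=+5->D; (2,4):dx=-5,dy=+9->D; (2,5):dx=-7,dy=+2->D; (3,4):dx=-3,dy=+4->D
  (3,5):dx=-5,dy=-3->C; (4,5):dx=-2,dy=-7->C
Step 2: C = 3, D = 7, total pairs = 10.
Step 3: tau = (C - D)/(n(n-1)/2) = (3 - 7)/10 = -0.400000.
Step 4: Exact two-sided p-value (enumerate n! = 120 permutations of y under H0): p = 0.483333.
Step 5: alpha = 0.1. fail to reject H0.

tau_b = -0.4000 (C=3, D=7), p = 0.483333, fail to reject H0.


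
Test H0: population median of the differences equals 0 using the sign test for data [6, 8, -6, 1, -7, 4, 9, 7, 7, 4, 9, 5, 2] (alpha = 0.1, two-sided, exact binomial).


Step 1: Discard zero differences. Original n = 13; n_eff = number of nonzero differences = 13.
Nonzero differences (with sign): +6, +8, -6, +1, -7, +4, +9, +7, +7, +4, +9, +5, +2
Step 2: Count signs: positive = 11, negative = 2.
Step 3: Under H0: P(positive) = 0.5, so the number of positives S ~ Bin(13, 0.5).
Step 4: Two-sided exact p-value = sum of Bin(13,0.5) probabilities at or below the observed probability = 0.022461.
Step 5: alpha = 0.1. reject H0.

n_eff = 13, pos = 11, neg = 2, p = 0.022461, reject H0.


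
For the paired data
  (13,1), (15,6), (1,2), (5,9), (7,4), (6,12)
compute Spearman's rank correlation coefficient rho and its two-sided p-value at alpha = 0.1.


Step 1: Rank x and y separately (midranks; no ties here).
rank(x): 13->5, 15->6, 1->1, 5->2, 7->4, 6->3
rank(y): 1->1, 6->4, 2->2, 9->5, 4->3, 12->6
Step 2: d_i = R_x(i) - R_y(i); compute d_i^2.
  (5-1)^2=16, (6-4)^2=4, (1-2)^2=1, (2-5)^2=9, (4-3)^2=1, (3-6)^2=9
sum(d^2) = 40.
Step 3: rho = 1 - 6*40 / (6*(6^2 - 1)) = 1 - 240/210 = -0.142857.
Step 4: Under H0, t = rho * sqrt((n-2)/(1-rho^2)) = -0.2887 ~ t(4).
Step 5: Two-sided p-value from the t-distribution with 4 df = 0.787172.
Step 6: alpha = 0.1. fail to reject H0.

rho = -0.1429, p = 0.787172, fail to reject H0 at alpha = 0.1.


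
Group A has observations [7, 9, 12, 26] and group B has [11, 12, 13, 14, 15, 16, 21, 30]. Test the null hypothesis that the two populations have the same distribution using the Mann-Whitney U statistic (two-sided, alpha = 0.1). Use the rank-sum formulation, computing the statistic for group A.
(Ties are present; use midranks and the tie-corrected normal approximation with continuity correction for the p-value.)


Step 1: Combine and sort all 12 observations; assign midranks.
sorted (value, group): (7,X), (9,X), (11,Y), (12,X), (12,Y), (13,Y), (14,Y), (15,Y), (16,Y), (21,Y), (26,X), (30,Y)
ranks: 7->1, 9->2, 11->3, 12->4.5, 12->4.5, 13->6, 14->7, 15->8, 16->9, 21->10, 26->11, 30->12
Step 2: Rank sum for X: R1 = 1 + 2 + 4.5 + 11 = 18.5.
Step 3: U_X = R1 - n1(n1+1)/2 = 18.5 - 4*5/2 = 18.5 - 10 = 8.5.
       U_Y = n1*n2 - U_X = 32 - 8.5 = 23.5.
Step 4: Ties are present, so use the tie-corrected normal approximation (with continuity correction) for the p-value.
Step 5: p-value = 0.233663; compare to alpha = 0.1. fail to reject H0.

U_X = 8.5, p = 0.233663, fail to reject H0 at alpha = 0.1.


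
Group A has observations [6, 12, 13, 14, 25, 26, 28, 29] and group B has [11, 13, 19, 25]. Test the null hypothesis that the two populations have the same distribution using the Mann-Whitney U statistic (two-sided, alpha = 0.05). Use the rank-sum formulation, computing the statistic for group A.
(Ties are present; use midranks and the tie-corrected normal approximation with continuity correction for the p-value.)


Step 1: Combine and sort all 12 observations; assign midranks.
sorted (value, group): (6,X), (11,Y), (12,X), (13,X), (13,Y), (14,X), (19,Y), (25,X), (25,Y), (26,X), (28,X), (29,X)
ranks: 6->1, 11->2, 12->3, 13->4.5, 13->4.5, 14->6, 19->7, 25->8.5, 25->8.5, 26->10, 28->11, 29->12
Step 2: Rank sum for X: R1 = 1 + 3 + 4.5 + 6 + 8.5 + 10 + 11 + 12 = 56.
Step 3: U_X = R1 - n1(n1+1)/2 = 56 - 8*9/2 = 56 - 36 = 20.
       U_Y = n1*n2 - U_X = 32 - 20 = 12.
Step 4: Ties are present, so use the tie-corrected normal approximation (with continuity correction) for the p-value.
Step 5: p-value = 0.550818; compare to alpha = 0.05. fail to reject H0.

U_X = 20, p = 0.550818, fail to reject H0 at alpha = 0.05.


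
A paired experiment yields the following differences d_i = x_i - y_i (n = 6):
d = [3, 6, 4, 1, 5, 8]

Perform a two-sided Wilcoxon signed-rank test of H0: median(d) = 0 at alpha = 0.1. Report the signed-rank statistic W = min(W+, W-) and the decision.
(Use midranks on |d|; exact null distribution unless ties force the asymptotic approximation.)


Step 1: Drop any zero differences (none here) and take |d_i|.
|d| = [3, 6, 4, 1, 5, 8]
Step 2: Midrank |d_i| (ties get averaged ranks).
ranks: |3|->2, |6|->5, |4|->3, |1|->1, |5|->4, |8|->6
Step 3: Attach original signs; sum ranks with positive sign and with negative sign.
W+ = 2 + 5 + 3 + 1 + 4 + 6 = 21
W- = 0 = 0
(Check: W+ + W- = 21 should equal n(n+1)/2 = 21.)
Step 4: Test statistic W = min(W+, W-) = 0.
Step 5: No ties, so the exact null distribution over the 2^6 = 64 sign assignments gives the two-sided p-value = 0.031250.
Step 6: alpha = 0.1. reject H0.

W+ = 21, W- = 0, W = min = 0, p = 0.031250, reject H0.


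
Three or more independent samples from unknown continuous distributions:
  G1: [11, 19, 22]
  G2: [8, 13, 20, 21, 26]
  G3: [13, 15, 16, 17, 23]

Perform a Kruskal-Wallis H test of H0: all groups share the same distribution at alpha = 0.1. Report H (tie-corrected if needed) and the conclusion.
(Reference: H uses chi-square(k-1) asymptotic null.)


Step 1: Combine all N = 13 observations and assign midranks.
sorted (value, group, rank): (8,G2,1), (11,G1,2), (13,G2,3.5), (13,G3,3.5), (15,G3,5), (16,G3,6), (17,G3,7), (19,G1,8), (20,G2,9), (21,G2,10), (22,G1,11), (23,G3,12), (26,G2,13)
Step 2: Sum ranks within each group.
R_1 = 21 (n_1 = 3)
R_2 = 36.5 (n_2 = 5)
R_3 = 33.5 (n_3 = 5)
Step 3: H = 12/(N(N+1)) * sum(R_i^2/n_i) - 3(N+1)
     = 12/(13*14) * (21^2/3 + 36.5^2/5 + 33.5^2/5) - 3*14
     = 0.065934 * 637.9 - 42
     = 0.059341.
Step 4: Ties present; correction factor C = 1 - 6/(13^3 - 13) = 0.997253. Corrected H = 0.059341 / 0.997253 = 0.059504.
Step 5: Under H0, H ~ chi^2(2); p-value = 0.970686.
Step 6: alpha = 0.1. fail to reject H0.

H = 0.0595, df = 2, p = 0.970686, fail to reject H0.


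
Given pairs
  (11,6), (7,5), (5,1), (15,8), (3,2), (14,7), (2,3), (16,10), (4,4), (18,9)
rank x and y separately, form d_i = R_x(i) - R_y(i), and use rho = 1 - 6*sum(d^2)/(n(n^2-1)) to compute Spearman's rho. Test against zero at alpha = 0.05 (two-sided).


Step 1: Rank x and y separately (midranks; no ties here).
rank(x): 11->6, 7->5, 5->4, 15->8, 3->2, 14->7, 2->1, 16->9, 4->3, 18->10
rank(y): 6->6, 5->5, 1->1, 8->8, 2->2, 7->7, 3->3, 10->10, 4->4, 9->9
Step 2: d_i = R_x(i) - R_y(i); compute d_i^2.
  (6-6)^2=0, (5-5)^2=0, (4-1)^2=9, (8-8)^2=0, (2-2)^2=0, (7-7)^2=0, (1-3)^2=4, (9-10)^2=1, (3-4)^2=1, (10-9)^2=1
sum(d^2) = 16.
Step 3: rho = 1 - 6*16 / (10*(10^2 - 1)) = 1 - 96/990 = 0.903030.
Step 4: Under H0, t = rho * sqrt((n-2)/(1-rho^2)) = 5.9457 ~ t(8).
Step 5: Two-sided p-value from the t-distribution with 8 df = 0.000344.
Step 6: alpha = 0.05. reject H0.

rho = 0.9030, p = 0.000344, reject H0 at alpha = 0.05.


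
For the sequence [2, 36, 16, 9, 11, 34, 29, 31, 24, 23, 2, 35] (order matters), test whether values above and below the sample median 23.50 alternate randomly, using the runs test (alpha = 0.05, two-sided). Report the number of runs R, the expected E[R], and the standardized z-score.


Step 1: Compute median = 23.50; label A = above, B = below.
Labels in order: BABBBAAAABBA  (n_A = 6, n_B = 6)
Step 2: Count runs R = 6.
Step 3: Under H0 (random ordering), E[R] = 2*n_A*n_B/(n_A+n_B) + 1 = 2*6*6/12 + 1 = 7.0000.
        Var[R] = 2*n_A*n_B*(2*n_A*n_B - n_A - n_B) / ((n_A+n_B)^2 * (n_A+n_B-1)) = 4320/1584 = 2.7273.
        SD[R] = 1.6514.
Step 4: Continuity-corrected z = (R + 0.5 - E[R]) / SD[R] = (6 + 0.5 - 7.0000) / 1.6514 = -0.3028.
Step 5: Two-sided p-value via normal approximation = 2*(1 - Phi(|z|)) = 0.762069.
Step 6: alpha = 0.05. fail to reject H0.

R = 6, z = -0.3028, p = 0.762069, fail to reject H0.


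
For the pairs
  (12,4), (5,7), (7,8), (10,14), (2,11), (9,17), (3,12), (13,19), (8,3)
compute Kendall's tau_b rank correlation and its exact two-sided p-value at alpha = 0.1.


Step 1: Enumerate the 36 unordered pairs (i,j) with i<j and classify each by sign(x_j-x_i) * sign(y_j-y_i).
  (1,2):dx=-7,dy=+3->D; (1,3):dx=-5,dy=+4->D; (1,4):dx=-2,dy=+10->D; (1,5):dx=-10,dy=+7->D
  (1,6):dx=-3,dy=+13->D; (1,7):dx=-9,dy=+8->D; (1,8):dx=+1,dy=+15->C; (1,9):dx=-4,dy=-1->C
  (2,3):dx=+2,dy=+1->C; (2,4):dx=+5,dy=+7->C; (2,5):dx=-3,dy=+4->D; (2,6):dx=+4,dy=+10->C
  (2,7):dx=-2,dy=+5->D; (2,8):dx=+8,dy=+12->C; (2,9):dx=+3,dy=-4->D; (3,4):dx=+3,dy=+6->C
  (3,5):dx=-5,dy=+3->D; (3,6):dx=+2,dy=+9->C; (3,7):dx=-4,dy=+4->D; (3,8):dx=+6,dy=+11->C
  (3,9):dx=+1,dy=-5->D; (4,5):dx=-8,dy=-3->C; (4,6):dx=-1,dy=+3->D; (4,7):dx=-7,dy=-2->C
  (4,8):dx=+3,dy=+5->C; (4,9):dx=-2,dy=-11->C; (5,6):dx=+7,dy=+6->C; (5,7):dx=+1,dy=+1->C
  (5,8):dx=+11,dy=+8->C; (5,9):dx=+6,dy=-8->D; (6,7):dx=-6,dy=-5->C; (6,8):dx=+4,dy=+2->C
  (6,9):dx=-1,dy=-14->C; (7,8):dx=+10,dy=+7->C; (7,9):dx=+5,dy=-9->D; (8,9):dx=-5,dy=-16->C
Step 2: C = 21, D = 15, total pairs = 36.
Step 3: tau = (C - D)/(n(n-1)/2) = (21 - 15)/36 = 0.166667.
Step 4: Exact two-sided p-value (enumerate n! = 362880 permutations of y under H0): p = 0.612202.
Step 5: alpha = 0.1. fail to reject H0.

tau_b = 0.1667 (C=21, D=15), p = 0.612202, fail to reject H0.


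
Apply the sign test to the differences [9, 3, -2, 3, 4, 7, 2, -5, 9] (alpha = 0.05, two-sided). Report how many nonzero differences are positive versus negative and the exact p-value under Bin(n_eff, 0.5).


Step 1: Discard zero differences. Original n = 9; n_eff = number of nonzero differences = 9.
Nonzero differences (with sign): +9, +3, -2, +3, +4, +7, +2, -5, +9
Step 2: Count signs: positive = 7, negative = 2.
Step 3: Under H0: P(positive) = 0.5, so the number of positives S ~ Bin(9, 0.5).
Step 4: Two-sided exact p-value = sum of Bin(9,0.5) probabilities at or below the observed probability = 0.179688.
Step 5: alpha = 0.05. fail to reject H0.

n_eff = 9, pos = 7, neg = 2, p = 0.179688, fail to reject H0.


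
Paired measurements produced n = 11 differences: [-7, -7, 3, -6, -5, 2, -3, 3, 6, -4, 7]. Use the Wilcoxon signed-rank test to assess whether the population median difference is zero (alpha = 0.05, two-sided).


Step 1: Drop any zero differences (none here) and take |d_i|.
|d| = [7, 7, 3, 6, 5, 2, 3, 3, 6, 4, 7]
Step 2: Midrank |d_i| (ties get averaged ranks).
ranks: |7|->10, |7|->10, |3|->3, |6|->7.5, |5|->6, |2|->1, |3|->3, |3|->3, |6|->7.5, |4|->5, |7|->10
Step 3: Attach original signs; sum ranks with positive sign and with negative sign.
W+ = 3 + 1 + 3 + 7.5 + 10 = 24.5
W- = 10 + 10 + 7.5 + 6 + 3 + 5 = 41.5
(Check: W+ + W- = 66 should equal n(n+1)/2 = 66.)
Step 4: Test statistic W = min(W+, W-) = 24.5.
Step 5: Ties in |d|, so use the tie-corrected normal approximation.
        E[W] = n(n+1)/4 = 11*12/4 = 33.
        Tie groups: |d|=3 (t=3), |d|=6 (t=2), |d|=7 (t=3); sum(t^3 - t) = 54.
        Var[W] = n(n+1)(2n+1)/24 - sum(t^3-t)/48 = 3036/24 - 54/48 = 125.375.
        z = (W - E[W]) / sqrt(Var[W]) = (24.5 - 33) / 11.1971 = -0.7591.
        Two-sided p = 2*Phi(z) = 0.447778.
Step 6: alpha = 0.05. fail to reject H0.

W+ = 24.5, W- = 41.5, W = min = 24.5, p = 0.447778, fail to reject H0.


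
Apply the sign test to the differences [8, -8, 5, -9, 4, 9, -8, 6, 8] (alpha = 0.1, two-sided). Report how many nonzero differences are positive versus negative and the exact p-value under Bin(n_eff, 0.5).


Step 1: Discard zero differences. Original n = 9; n_eff = number of nonzero differences = 9.
Nonzero differences (with sign): +8, -8, +5, -9, +4, +9, -8, +6, +8
Step 2: Count signs: positive = 6, negative = 3.
Step 3: Under H0: P(positive) = 0.5, so the number of positives S ~ Bin(9, 0.5).
Step 4: Two-sided exact p-value = sum of Bin(9,0.5) probabilities at or below the observed probability = 0.507812.
Step 5: alpha = 0.1. fail to reject H0.

n_eff = 9, pos = 6, neg = 3, p = 0.507812, fail to reject H0.


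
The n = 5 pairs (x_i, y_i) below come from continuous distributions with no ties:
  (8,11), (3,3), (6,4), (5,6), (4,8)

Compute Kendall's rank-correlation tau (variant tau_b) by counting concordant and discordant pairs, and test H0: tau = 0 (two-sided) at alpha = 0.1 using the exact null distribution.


Step 1: Enumerate the 10 unordered pairs (i,j) with i<j and classify each by sign(x_j-x_i) * sign(y_j-y_i).
  (1,2):dx=-5,dy=-8->C; (1,3):dx=-2,dy=-7->C; (1,4):dx=-3,dy=-5->C; (1,5):dx=-4,dy=-3->C
  (2,3):dx=+3,dy=+1->C; (2,4):dx=+2,dy=+3->C; (2,5):dx=+1,dy=+5->C; (3,4):dx=-1,dy=+2->D
  (3,5):dx=-2,dy=+4->D; (4,5):dx=-1,dy=+2->D
Step 2: C = 7, D = 3, total pairs = 10.
Step 3: tau = (C - D)/(n(n-1)/2) = (7 - 3)/10 = 0.400000.
Step 4: Exact two-sided p-value (enumerate n! = 120 permutations of y under H0): p = 0.483333.
Step 5: alpha = 0.1. fail to reject H0.

tau_b = 0.4000 (C=7, D=3), p = 0.483333, fail to reject H0.


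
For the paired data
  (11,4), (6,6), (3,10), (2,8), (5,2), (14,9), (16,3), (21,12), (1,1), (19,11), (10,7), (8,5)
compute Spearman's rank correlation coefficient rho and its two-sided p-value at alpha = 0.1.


Step 1: Rank x and y separately (midranks; no ties here).
rank(x): 11->8, 6->5, 3->3, 2->2, 5->4, 14->9, 16->10, 21->12, 1->1, 19->11, 10->7, 8->6
rank(y): 4->4, 6->6, 10->10, 8->8, 2->2, 9->9, 3->3, 12->12, 1->1, 11->11, 7->7, 5->5
Step 2: d_i = R_x(i) - R_y(i); compute d_i^2.
  (8-4)^2=16, (5-6)^2=1, (3-10)^2=49, (2-8)^2=36, (4-2)^2=4, (9-9)^2=0, (10-3)^2=49, (12-12)^2=0, (1-1)^2=0, (11-11)^2=0, (7-7)^2=0, (6-5)^2=1
sum(d^2) = 156.
Step 3: rho = 1 - 6*156 / (12*(12^2 - 1)) = 1 - 936/1716 = 0.454545.
Step 4: Under H0, t = rho * sqrt((n-2)/(1-rho^2)) = 1.6137 ~ t(10).
Step 5: Two-sided p-value from the t-distribution with 10 df = 0.137658.
Step 6: alpha = 0.1. fail to reject H0.

rho = 0.4545, p = 0.137658, fail to reject H0 at alpha = 0.1.


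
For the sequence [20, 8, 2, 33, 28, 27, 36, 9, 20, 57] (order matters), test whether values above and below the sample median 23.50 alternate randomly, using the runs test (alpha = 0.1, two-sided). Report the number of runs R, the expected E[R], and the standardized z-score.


Step 1: Compute median = 23.50; label A = above, B = below.
Labels in order: BBBAAAABBA  (n_A = 5, n_B = 5)
Step 2: Count runs R = 4.
Step 3: Under H0 (random ordering), E[R] = 2*n_A*n_B/(n_A+n_B) + 1 = 2*5*5/10 + 1 = 6.0000.
        Var[R] = 2*n_A*n_B*(2*n_A*n_B - n_A - n_B) / ((n_A+n_B)^2 * (n_A+n_B-1)) = 2000/900 = 2.2222.
        SD[R] = 1.4907.
Step 4: Continuity-corrected z = (R + 0.5 - E[R]) / SD[R] = (4 + 0.5 - 6.0000) / 1.4907 = -1.0062.
Step 5: Two-sided p-value via normal approximation = 2*(1 - Phi(|z|)) = 0.314305.
Step 6: alpha = 0.1. fail to reject H0.

R = 4, z = -1.0062, p = 0.314305, fail to reject H0.


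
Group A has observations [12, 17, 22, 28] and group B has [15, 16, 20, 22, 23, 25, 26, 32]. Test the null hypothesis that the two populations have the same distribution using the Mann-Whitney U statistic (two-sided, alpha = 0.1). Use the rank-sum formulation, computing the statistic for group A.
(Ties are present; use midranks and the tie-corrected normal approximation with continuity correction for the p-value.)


Step 1: Combine and sort all 12 observations; assign midranks.
sorted (value, group): (12,X), (15,Y), (16,Y), (17,X), (20,Y), (22,X), (22,Y), (23,Y), (25,Y), (26,Y), (28,X), (32,Y)
ranks: 12->1, 15->2, 16->3, 17->4, 20->5, 22->6.5, 22->6.5, 23->8, 25->9, 26->10, 28->11, 32->12
Step 2: Rank sum for X: R1 = 1 + 4 + 6.5 + 11 = 22.5.
Step 3: U_X = R1 - n1(n1+1)/2 = 22.5 - 4*5/2 = 22.5 - 10 = 12.5.
       U_Y = n1*n2 - U_X = 32 - 12.5 = 19.5.
Step 4: Ties are present, so use the tie-corrected normal approximation (with continuity correction) for the p-value.
Step 5: p-value = 0.609759; compare to alpha = 0.1. fail to reject H0.

U_X = 12.5, p = 0.609759, fail to reject H0 at alpha = 0.1.


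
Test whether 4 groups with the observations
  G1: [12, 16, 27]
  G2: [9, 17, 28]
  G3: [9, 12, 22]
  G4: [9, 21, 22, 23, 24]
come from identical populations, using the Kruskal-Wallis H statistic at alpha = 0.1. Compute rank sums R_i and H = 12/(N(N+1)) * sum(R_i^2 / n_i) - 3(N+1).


Step 1: Combine all N = 14 observations and assign midranks.
sorted (value, group, rank): (9,G2,2), (9,G3,2), (9,G4,2), (12,G1,4.5), (12,G3,4.5), (16,G1,6), (17,G2,7), (21,G4,8), (22,G3,9.5), (22,G4,9.5), (23,G4,11), (24,G4,12), (27,G1,13), (28,G2,14)
Step 2: Sum ranks within each group.
R_1 = 23.5 (n_1 = 3)
R_2 = 23 (n_2 = 3)
R_3 = 16 (n_3 = 3)
R_4 = 42.5 (n_4 = 5)
Step 3: H = 12/(N(N+1)) * sum(R_i^2/n_i) - 3(N+1)
     = 12/(14*15) * (23.5^2/3 + 23^2/3 + 16^2/3 + 42.5^2/5) - 3*15
     = 0.057143 * 807 - 45
     = 1.114286.
Step 4: Ties present; correction factor C = 1 - 36/(14^3 - 14) = 0.986813. Corrected H = 1.114286 / 0.986813 = 1.129176.
Step 5: Under H0, H ~ chi^2(3); p-value = 0.770036.
Step 6: alpha = 0.1. fail to reject H0.

H = 1.1292, df = 3, p = 0.770036, fail to reject H0.


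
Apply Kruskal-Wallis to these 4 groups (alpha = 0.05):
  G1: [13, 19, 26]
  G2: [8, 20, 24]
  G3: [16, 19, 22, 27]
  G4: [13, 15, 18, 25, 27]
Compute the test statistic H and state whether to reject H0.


Step 1: Combine all N = 15 observations and assign midranks.
sorted (value, group, rank): (8,G2,1), (13,G1,2.5), (13,G4,2.5), (15,G4,4), (16,G3,5), (18,G4,6), (19,G1,7.5), (19,G3,7.5), (20,G2,9), (22,G3,10), (24,G2,11), (25,G4,12), (26,G1,13), (27,G3,14.5), (27,G4,14.5)
Step 2: Sum ranks within each group.
R_1 = 23 (n_1 = 3)
R_2 = 21 (n_2 = 3)
R_3 = 37 (n_3 = 4)
R_4 = 39 (n_4 = 5)
Step 3: H = 12/(N(N+1)) * sum(R_i^2/n_i) - 3(N+1)
     = 12/(15*16) * (23^2/3 + 21^2/3 + 37^2/4 + 39^2/5) - 3*16
     = 0.050000 * 969.783 - 48
     = 0.489167.
Step 4: Ties present; correction factor C = 1 - 18/(15^3 - 15) = 0.994643. Corrected H = 0.489167 / 0.994643 = 0.491801.
Step 5: Under H0, H ~ chi^2(3); p-value = 0.920689.
Step 6: alpha = 0.05. fail to reject H0.

H = 0.4918, df = 3, p = 0.920689, fail to reject H0.


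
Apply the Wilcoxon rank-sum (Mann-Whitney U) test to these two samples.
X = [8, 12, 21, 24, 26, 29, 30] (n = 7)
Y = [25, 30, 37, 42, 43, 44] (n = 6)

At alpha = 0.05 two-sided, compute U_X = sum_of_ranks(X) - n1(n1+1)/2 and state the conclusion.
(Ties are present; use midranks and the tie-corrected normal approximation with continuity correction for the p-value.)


Step 1: Combine and sort all 13 observations; assign midranks.
sorted (value, group): (8,X), (12,X), (21,X), (24,X), (25,Y), (26,X), (29,X), (30,X), (30,Y), (37,Y), (42,Y), (43,Y), (44,Y)
ranks: 8->1, 12->2, 21->3, 24->4, 25->5, 26->6, 29->7, 30->8.5, 30->8.5, 37->10, 42->11, 43->12, 44->13
Step 2: Rank sum for X: R1 = 1 + 2 + 3 + 4 + 6 + 7 + 8.5 = 31.5.
Step 3: U_X = R1 - n1(n1+1)/2 = 31.5 - 7*8/2 = 31.5 - 28 = 3.5.
       U_Y = n1*n2 - U_X = 42 - 3.5 = 38.5.
Step 4: Ties are present, so use the tie-corrected normal approximation (with continuity correction) for the p-value.
Step 5: p-value = 0.015019; compare to alpha = 0.05. reject H0.

U_X = 3.5, p = 0.015019, reject H0 at alpha = 0.05.


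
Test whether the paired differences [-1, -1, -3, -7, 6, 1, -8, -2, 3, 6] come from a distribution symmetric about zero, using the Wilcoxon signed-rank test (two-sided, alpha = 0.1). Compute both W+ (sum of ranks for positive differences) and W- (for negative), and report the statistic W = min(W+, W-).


Step 1: Drop any zero differences (none here) and take |d_i|.
|d| = [1, 1, 3, 7, 6, 1, 8, 2, 3, 6]
Step 2: Midrank |d_i| (ties get averaged ranks).
ranks: |1|->2, |1|->2, |3|->5.5, |7|->9, |6|->7.5, |1|->2, |8|->10, |2|->4, |3|->5.5, |6|->7.5
Step 3: Attach original signs; sum ranks with positive sign and with negative sign.
W+ = 7.5 + 2 + 5.5 + 7.5 = 22.5
W- = 2 + 2 + 5.5 + 9 + 10 + 4 = 32.5
(Check: W+ + W- = 55 should equal n(n+1)/2 = 55.)
Step 4: Test statistic W = min(W+, W-) = 22.5.
Step 5: Ties in |d|, so use the tie-corrected normal approximation.
        E[W] = n(n+1)/4 = 10*11/4 = 27.5.
        Tie groups: |d|=1 (t=3), |d|=3 (t=2), |d|=6 (t=2); sum(t^3 - t) = 36.
        Var[W] = n(n+1)(2n+1)/24 - sum(t^3-t)/48 = 2310/24 - 36/48 = 95.5.
        z = (W - E[W]) / sqrt(Var[W]) = (22.5 - 27.5) / 9.7724 = -0.5116.
        Two-sided p = 2*Phi(z) = 0.608900.
Step 6: alpha = 0.1. fail to reject H0.

W+ = 22.5, W- = 32.5, W = min = 22.5, p = 0.608900, fail to reject H0.


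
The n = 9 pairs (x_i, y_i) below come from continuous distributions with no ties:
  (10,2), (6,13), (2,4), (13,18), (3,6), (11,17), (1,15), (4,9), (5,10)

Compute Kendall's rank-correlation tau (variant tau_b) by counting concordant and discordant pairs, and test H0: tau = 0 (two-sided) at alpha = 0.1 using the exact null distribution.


Step 1: Enumerate the 36 unordered pairs (i,j) with i<j and classify each by sign(x_j-x_i) * sign(y_j-y_i).
  (1,2):dx=-4,dy=+11->D; (1,3):dx=-8,dy=+2->D; (1,4):dx=+3,dy=+16->C; (1,5):dx=-7,dy=+4->D
  (1,6):dx=+1,dy=+15->C; (1,7):dx=-9,dy=+13->D; (1,8):dx=-6,dy=+7->D; (1,9):dx=-5,dy=+8->D
  (2,3):dx=-4,dy=-9->C; (2,4):dx=+7,dy=+5->C; (2,5):dx=-3,dy=-7->C; (2,6):dx=+5,dy=+4->C
  (2,7):dx=-5,dy=+2->D; (2,8):dx=-2,dy=-4->C; (2,9):dx=-1,dy=-3->C; (3,4):dx=+11,dy=+14->C
  (3,5):dx=+1,dy=+2->C; (3,6):dx=+9,dy=+13->C; (3,7):dx=-1,dy=+11->D; (3,8):dx=+2,dy=+5->C
  (3,9):dx=+3,dy=+6->C; (4,5):dx=-10,dy=-12->C; (4,6):dx=-2,dy=-1->C; (4,7):dx=-12,dy=-3->C
  (4,8):dx=-9,dy=-9->C; (4,9):dx=-8,dy=-8->C; (5,6):dx=+8,dy=+11->C; (5,7):dx=-2,dy=+9->D
  (5,8):dx=+1,dy=+3->C; (5,9):dx=+2,dy=+4->C; (6,7):dx=-10,dy=-2->C; (6,8):dx=-7,dy=-8->C
  (6,9):dx=-6,dy=-7->C; (7,8):dx=+3,dy=-6->D; (7,9):dx=+4,dy=-5->D; (8,9):dx=+1,dy=+1->C
Step 2: C = 25, D = 11, total pairs = 36.
Step 3: tau = (C - D)/(n(n-1)/2) = (25 - 11)/36 = 0.388889.
Step 4: Exact two-sided p-value (enumerate n! = 362880 permutations of y under H0): p = 0.180181.
Step 5: alpha = 0.1. fail to reject H0.

tau_b = 0.3889 (C=25, D=11), p = 0.180181, fail to reject H0.


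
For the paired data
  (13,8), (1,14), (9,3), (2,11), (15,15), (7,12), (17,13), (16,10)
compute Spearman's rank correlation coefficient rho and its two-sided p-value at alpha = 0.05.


Step 1: Rank x and y separately (midranks; no ties here).
rank(x): 13->5, 1->1, 9->4, 2->2, 15->6, 7->3, 17->8, 16->7
rank(y): 8->2, 14->7, 3->1, 11->4, 15->8, 12->5, 13->6, 10->3
Step 2: d_i = R_x(i) - R_y(i); compute d_i^2.
  (5-2)^2=9, (1-7)^2=36, (4-1)^2=9, (2-4)^2=4, (6-8)^2=4, (3-5)^2=4, (8-6)^2=4, (7-3)^2=16
sum(d^2) = 86.
Step 3: rho = 1 - 6*86 / (8*(8^2 - 1)) = 1 - 516/504 = -0.023810.
Step 4: Under H0, t = rho * sqrt((n-2)/(1-rho^2)) = -0.0583 ~ t(6).
Step 5: Two-sided p-value from the t-distribution with 6 df = 0.955374.
Step 6: alpha = 0.05. fail to reject H0.

rho = -0.0238, p = 0.955374, fail to reject H0 at alpha = 0.05.


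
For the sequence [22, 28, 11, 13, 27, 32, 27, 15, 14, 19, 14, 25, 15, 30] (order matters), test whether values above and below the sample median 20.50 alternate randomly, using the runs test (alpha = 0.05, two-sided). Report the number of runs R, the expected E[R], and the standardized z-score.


Step 1: Compute median = 20.50; label A = above, B = below.
Labels in order: AABBAAABBBBABA  (n_A = 7, n_B = 7)
Step 2: Count runs R = 7.
Step 3: Under H0 (random ordering), E[R] = 2*n_A*n_B/(n_A+n_B) + 1 = 2*7*7/14 + 1 = 8.0000.
        Var[R] = 2*n_A*n_B*(2*n_A*n_B - n_A - n_B) / ((n_A+n_B)^2 * (n_A+n_B-1)) = 8232/2548 = 3.2308.
        SD[R] = 1.7974.
Step 4: Continuity-corrected z = (R + 0.5 - E[R]) / SD[R] = (7 + 0.5 - 8.0000) / 1.7974 = -0.2782.
Step 5: Two-sided p-value via normal approximation = 2*(1 - Phi(|z|)) = 0.780879.
Step 6: alpha = 0.05. fail to reject H0.

R = 7, z = -0.2782, p = 0.780879, fail to reject H0.
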